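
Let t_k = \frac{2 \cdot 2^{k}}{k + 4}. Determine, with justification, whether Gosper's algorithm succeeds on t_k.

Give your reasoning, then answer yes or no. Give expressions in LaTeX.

No; the degree bound rules out any f.

Step 1: r(k) = 2*(k + 4)/(k + 5).
Factor: A=2*k + 8; B=k + 5; C=1.
Solve (2*k + 8)·f(k+1) − (k + 4)·f(k) = 1.
Degrees (1,1,0) ⇒ d ≤ -1.
d = -1 < 0 ⇒ no nonzero polynomial f; not summable.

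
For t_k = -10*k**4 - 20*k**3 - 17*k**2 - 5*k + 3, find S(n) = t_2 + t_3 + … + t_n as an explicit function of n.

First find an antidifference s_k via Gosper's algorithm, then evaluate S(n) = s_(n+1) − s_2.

Ratio r(k) = (10*k**4 + 60*k**3 + 137*k**2 + 139*k + 49)/(10*k**4 + 20*k**3 + 17*k**2 + 5*k - 3).
Normal form (A,B,C) = (1, 1, k**4 + 2*k**3 + 17*k**2/10 + k/2 - 3/10).
f must satisfy (1)·f(k+1) − (1)·f(k) = k**4 + 2*k**3 + 17*k**2/10 + k/2 - 3/10.
Bound: deg f ≤ 5.
Solving with deg f ≤ 5: f(k) = k*(2*k**4 - k**2 - k - 3)/10.
Get s_k = R·t_k = k*(-2*k**4 + k**2 + k + 3) with R(k) = B(k−1)f(k)/C(k) = k*(2*k**4 - k**2 - k - 3)/(10*k**4 + 20*k**3 + 17*k**2 + 5*k - 3).
Δs = -10*k**4 - 20*k**3 - 17*k**2 - 5*k + 3, as required.
Σ_(k=2)^n t_k = s_(n+1) − s_(2) = (-2*n**5 - 10*n**4 - 19*n**3 - 16*n**2 - 2*n + 3) − (-46), i.e. -2*n**5 - 10*n**4 - 19*n**3 - 16*n**2 - 2*n + 49.

S(n) = -2*n**5 - 10*n**4 - 19*n**3 - 16*n**2 - 2*n + 49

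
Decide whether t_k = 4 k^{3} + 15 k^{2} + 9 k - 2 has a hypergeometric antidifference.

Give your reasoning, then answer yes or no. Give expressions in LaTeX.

Ratio r(k) = (4*k**3 + 27*k**2 + 51*k + 26)/(4*k**3 + 15*k**2 + 9*k - 2).
Factor: A=1; B=1; C=k**3 + 15*k**2/4 + 9*k/4 - 1/2.
f must satisfy (1)·f(k+1) − (1)·f(k) = k**3 + 15*k**2/4 + 9*k/4 - 1/2.
deg f ≤ 4 (via 0,0,3).
Coefficient equations give f(k) = k*(k + 1)*(k**2 + 2*k - 4)/4.
Then R = B(k−1)f/C = k*(k**2 + 2*k - 4)/(4*k**2 + 11*k - 2), so s_k = R(k)·t_k = k*(k**3 + 3*k**2 - 2*k - 4).
Verify: 4*k**3 + 15*k**2 + 9*k - 2 matches t_k.

Yes. s_k = k \left(k^{3} + 3 k^{2} - 2 k - 4\right).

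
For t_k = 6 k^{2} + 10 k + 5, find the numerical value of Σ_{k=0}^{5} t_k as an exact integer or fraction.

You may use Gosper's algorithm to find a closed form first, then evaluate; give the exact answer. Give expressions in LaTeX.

Step 1: r(k) = (6*k**2 + 22*k + 21)/(6*k**2 + 10*k + 5).
Gosper form: A/B · C(k+1)/C(k) with A=1, B=1, C=k**2 + 5*k/3 + 5/6.
Solve (1)·f(k+1) − (1)·f(k) = k**2 + 5*k/3 + 5/6.
d = 3 from the (0,0,2) case.
Match coefficients ⇒ f(k) = k*(2*k**2 + 2*k + 1)/6.
Certificate R = B(k−1)f/C = k*(2*k**2 + 2*k + 1)/(6*k**2 + 10*k + 5) gives s_k = k*(2*k**2 + 2*k + 1).
s_(k+1) − s_k = 6*k**2 + 10*k + 5 = t_k.
Telescoping: Σ = s_(6) − s_(0) = 510 − (0) = 510.

Σ = 510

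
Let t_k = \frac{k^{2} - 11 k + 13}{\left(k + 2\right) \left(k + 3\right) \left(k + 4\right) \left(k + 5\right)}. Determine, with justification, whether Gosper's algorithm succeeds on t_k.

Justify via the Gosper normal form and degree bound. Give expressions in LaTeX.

Compute t_(k+1)/t_k: get (k + 2)*(-11*k + (k + 1)**2 + 2)/((k + 6)*(k**2 - 11*k + 13)).
A = k + 2, B = k + 6, C = k**2 - 11*k + 13.
Set up (k + 2)·f(k+1) − (k + 5)·f(k) − (k**2 - 11*k + 13) = 0.
d = 3 from the (1,1,2) case.
Coefficient equations give f(k) = k*(k**2 + k + 50)/8.
R(k) = B(k−1)·f(k)/C(k) = k*(k + 5)*(k**2 + k + 50)/(8*(k**2 - 11*k + 13)); s_k = R·t_k = k*(k**2 + k + 50)/(8*(k + 2)*(k + 3)*(k + 4)).
Verify: (k**2 - 11*k + 13)/(k**4 + 14*k**3 + 71*k**2 + 154*k + 120) matches t_k.

Yes. s_k = \frac{k \left(k^{2} + k + 50\right)}{8 \left(k + 2\right) \left(k + 3\right) \left(k + 4\right)}.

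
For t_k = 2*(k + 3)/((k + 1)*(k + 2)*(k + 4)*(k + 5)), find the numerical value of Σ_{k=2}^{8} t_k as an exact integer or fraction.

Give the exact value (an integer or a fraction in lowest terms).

Step 1: r(k) = (k + 1)*(k + 4)**2/((k + 3)**2*(k + 6)).
Factor: A=k + 1; B=k + 6; C=k**2 + 6*k + 9.
f must satisfy (k + 1)·f(k+1) − (k + 5)·f(k) = k**2 + 6*k + 9.
deg f ≤ 4 (via 1,1,2).
Solve for f: f(k) = k*(k + 2)*(k + 3)*(k + 5)/8 (degree 4 ≤ 4).
So s_k = (B(k−1)f/C)·t_k = (k*(k + 2)*(k + 5)**2/(8*(k + 3)))·t_k = k*(k + 5)/(4*(k**2 + 5*k + 4)).
Verify: 2*(k + 3)/(k**4 + 12*k**3 + 49*k**2 + 78*k + 40) matches t_k.
Evaluate s at k=9 and k=2: 63/260 and 7/36; difference 28/585.

Σ = 28/585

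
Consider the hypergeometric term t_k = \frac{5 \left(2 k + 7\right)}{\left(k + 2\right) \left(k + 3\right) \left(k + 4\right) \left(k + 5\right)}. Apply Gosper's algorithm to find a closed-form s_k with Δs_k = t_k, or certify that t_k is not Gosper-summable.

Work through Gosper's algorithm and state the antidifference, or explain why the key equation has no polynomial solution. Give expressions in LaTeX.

Ratio r(k) = (k + 2)*(2*k + 9)/((k + 6)*(2*k + 7)).
Take A(k)=k + 2, B(k)=k + 6, C(k)=k + 7/2.
Set up (k + 2)·f(k+1) − (k + 5)·f(k) − (k + 7/2) = 0.
d = 3 from the (1,1,1) case.
Solving with deg f ≤ 3: f(k) = k*(k + 3)*(k + 6)/16.
Certificate R = B(k−1)f/C = k*(k + 3)*(k + 5)*(k + 6)/(8*(2*k + 7)) gives s_k = 5*k*(k + 6)/(8*(k**2 + 6*k + 8)).
Verify: 5*(2*k + 7)/(k**4 + 14*k**3 + 71*k**2 + 154*k + 120) matches t_k.

s_k = \frac{5 k \left(k + 6\right)}{8 \left(k^{2} + 6 k + 8\right)}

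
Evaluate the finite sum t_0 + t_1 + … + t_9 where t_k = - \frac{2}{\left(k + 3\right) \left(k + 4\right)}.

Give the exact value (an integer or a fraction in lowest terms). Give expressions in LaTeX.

Σ = -20/39

Ratio r(k) = (k + 3)/(k + 5).
Take A(k)=k + 3, B(k)=k + 5, C(k)=1.
Solve (k + 3)·f(k+1) − (k + 4)·f(k) = 1.
From deg A=1, deg B=1, deg C=0: d=1.
Solving with deg f ≤ 1: f(k) = k/3.
R(k) = B(k−1)·f(k)/C(k) = k*(k + 4)/3; s_k = R·t_k = -2*k/(3*k + 9).
s_(k+1) − s_k = -2/(k**2 + 7*k + 12) = t_k.
Sum = s_(10) − s_(0); s_(10) = -20/39, s_(0) = 0 ⇒ -20/39.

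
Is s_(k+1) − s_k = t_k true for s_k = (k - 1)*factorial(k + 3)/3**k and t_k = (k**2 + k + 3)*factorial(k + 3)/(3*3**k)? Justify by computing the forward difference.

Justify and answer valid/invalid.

s_(k+1) = k*factorial(k + 4)/(3*3**k)
s_(k+1) − s_k = (k**2 + k + 3)*factorial(k + 3)/(3*3**k)
(s_(k+1) − s_k) − t_k = 0

valid (s_(k+1) − s_k reduces to t_k)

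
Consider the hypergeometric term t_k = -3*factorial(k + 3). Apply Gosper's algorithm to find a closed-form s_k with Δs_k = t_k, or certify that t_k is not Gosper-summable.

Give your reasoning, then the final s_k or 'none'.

Step 1: r(k) = k + 4.
Take A(k)=k + 4, B(k)=1, C(k)=1.
f must satisfy (k + 4)·f(k+1) − (1)·f(k) = 1.
From deg A=1, deg B=0, deg C=0: d=-1.
Bound -1 < 0, so the key equation has no polynomial solution.

none (Gosper's algorithm certifies no s_k)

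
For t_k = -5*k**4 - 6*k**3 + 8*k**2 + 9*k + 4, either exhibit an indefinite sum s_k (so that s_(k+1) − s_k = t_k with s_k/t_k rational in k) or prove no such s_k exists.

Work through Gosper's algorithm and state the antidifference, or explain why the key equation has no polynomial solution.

The ratio is (5*k**4 + 26*k**3 + 40*k**2 + 13*k - 10)/(5*k**4 + 6*k**3 - 8*k**2 - 9*k - 4).
Factor: A=1; B=1; C=k**4 + 6*k**3/5 - 8*k**2/5 - 9*k/5 - 4/5.
Solve (1)·f(k+1) − (1)·f(k) = k**4 + 6*k**3/5 - 8*k**2/5 - 9*k/5 - 4/5.
Degrees (0,0,4) ⇒ d ≤ 5.
Match coefficients ⇒ f(k) = k*(k**4 - k**3 - 4*k**2 + k - 1)/5.
Get s_k = R·t_k = k*(-k**4 + k**3 + 4*k**2 - k + 1) with R(k) = B(k−1)f(k)/C(k) = k*(k**4 - k**3 - 4*k**2 + k - 1)/(5*k**4 + 6*k**3 - 8*k**2 - 9*k - 4).
Δs = -5*k**4 - 6*k**3 + 8*k**2 + 9*k + 4, as required.

s_k = k*(-k**4 + k**3 + 4*k**2 - k + 1)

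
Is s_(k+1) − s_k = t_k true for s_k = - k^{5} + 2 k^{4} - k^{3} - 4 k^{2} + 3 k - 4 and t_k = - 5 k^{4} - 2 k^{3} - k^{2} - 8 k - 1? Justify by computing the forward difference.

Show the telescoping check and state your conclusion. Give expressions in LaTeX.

Valid — Δs_k = t_k.

s_(k+1) = -k**5 - 3*k**4 - 3*k**3 - 5*k**2 - 5*k - 5
s_(k+1) − s_k = -5*k**4 - 2*k**3 - k**2 - 8*k - 1
(s_(k+1) − s_k) − t_k = 0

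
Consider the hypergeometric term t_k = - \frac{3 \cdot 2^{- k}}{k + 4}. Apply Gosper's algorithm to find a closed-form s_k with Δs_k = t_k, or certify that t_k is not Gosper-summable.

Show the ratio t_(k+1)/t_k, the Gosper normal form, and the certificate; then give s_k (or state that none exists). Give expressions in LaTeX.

not Gosper-summable; s_k does not exist

Step 1: r(k) = (k + 4)/(2*(k + 5)).
Normal form (A,B,C) = (k/2 + 2, k + 5, 1).
Solve (k/2 + 2)·f(k+1) − (k + 4)·f(k) = 1.
From deg A=1, deg B=1, deg C=0: d=-1.
Bound -1 < 0, so the key equation has no polynomial solution.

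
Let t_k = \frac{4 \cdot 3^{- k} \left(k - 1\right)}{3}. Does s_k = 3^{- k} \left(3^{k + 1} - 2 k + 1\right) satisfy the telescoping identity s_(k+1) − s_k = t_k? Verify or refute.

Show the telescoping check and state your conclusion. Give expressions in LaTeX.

s_(k+1) = (9*3**k - 2*k - 1)/(3*3**k)
s_(k+1) − s_k = 4*(k - 1)/(3*3**k)
(s_(k+1) − s_k) − t_k = 0

Valid: the claim telescopes to t_k.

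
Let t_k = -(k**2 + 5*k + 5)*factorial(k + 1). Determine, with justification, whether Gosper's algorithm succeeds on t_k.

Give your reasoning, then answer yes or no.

Step 1: r(k) = (k + 2)*(5*k + (k + 1)**2 + 10)/(k**2 + 5*k + 5).
Normal form (A,B,C) = (k + 2, 1, k**2 + 5*k + 5).
Set up (k + 2)·f(k+1) − (1)·f(k) − (k**2 + 5*k + 5) = 0.
Degrees (1,0,2) ⇒ d ≤ 1.
Match coefficients ⇒ f(k) = k + 3.
So s_k = (B(k−1)f/C)·t_k = ((k + 3)/(k**2 + 5*k + 5))·t_k = -(k + 3)*factorial(k + 1).
Check: Δs_k = -(k**2 + 5*k + 5)*factorial(k + 1). ✓

Yes. s_k = -(k + 3)*factorial(k + 1).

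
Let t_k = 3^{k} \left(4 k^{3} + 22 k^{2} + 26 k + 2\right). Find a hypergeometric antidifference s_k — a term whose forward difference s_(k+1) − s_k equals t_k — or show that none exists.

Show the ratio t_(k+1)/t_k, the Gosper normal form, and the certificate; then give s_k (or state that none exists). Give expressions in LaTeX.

r(k) = 3*(2*k**3 + 17*k**2 + 41*k + 27)/(2*k**3 + 11*k**2 + 13*k + 1) after simplifying.
Gosper form: A/B · C(k+1)/C(k) with A=3, B=1, C=k**3 + 11*k**2/2 + 13*k/2 + 1/2.
Need (3)·f(k+1) − (1)·f(k) = k**3 + 11*k**2/2 + 13*k/2 + 1/2.
Degrees (0,0,3) ⇒ d ≤ 3.
Match coefficients ⇒ f(k) = (k - 1)*(k + 1)**2/2.
Certificate R = B(k−1)f/C = (k - 1)*(k + 1)**2/(2*k**3 + 11*k**2 + 13*k + 1) gives s_k = 2*3**k*(k**3 + k**2 - k - 1).
Check: Δs_k = 3**k*(4*k**3 + 22*k**2 + 26*k + 2). ✓

s_k = 2 \cdot 3^{k} \left(k^{3} + k^{2} - k - 1\right)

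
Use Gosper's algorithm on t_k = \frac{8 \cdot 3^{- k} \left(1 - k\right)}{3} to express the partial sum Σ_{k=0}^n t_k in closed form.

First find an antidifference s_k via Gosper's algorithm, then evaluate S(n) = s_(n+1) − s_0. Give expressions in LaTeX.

t_(k+1)/t_k = k/(3*(k - 1)).
Factor: A=1/3; B=1; C=k - 1.
Set up (1/3)·f(k+1) − (1)·f(k) − (k - 1) = 0.
Degrees (0,0,1) ⇒ d ≤ 1.
Solving with deg f ≤ 1: f(k) = -3*(2*k - 1)/4.
Then R = B(k−1)f/C = -3*(2*k - 1)/(4*(k - 1)), so s_k = R(k)·t_k = 2*(2*k - 1)/3**k.
s_(k+1) − s_k = 8*(1 - k)/(3*3**k) = t_k.
Σ_(k=0)^n t_k = s_(n+1) − s_(0) = (2*3**(-n - 1)*(2*n + 1)) − (-2), i.e. 2*(3*3**n + 2*n + 1)/(3*3**n).

S(n) = \frac{2 \cdot 3^{- n} \left(3 \cdot 3^{n} + 2 n + 1\right)}{3}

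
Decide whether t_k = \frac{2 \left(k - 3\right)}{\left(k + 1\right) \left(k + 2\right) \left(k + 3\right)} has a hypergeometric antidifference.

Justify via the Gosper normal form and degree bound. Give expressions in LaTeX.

Yes. s_k = \frac{k \left(- k - 5\right)}{\left(k + 1\right) \left(k + 2\right)}.

Compute t_(k+1)/t_k: get (k - 2)*(k + 1)/((k - 3)*(k + 4)).
Factor: A=k + 1; B=k + 4; C=k - 3.
f must satisfy (k + 1)·f(k+1) − (k + 3)·f(k) = k - 3.
Degrees (1,1,1) ⇒ d ≤ 2.
Match coefficients ⇒ f(k) = -k*(k + 5)/2.
Then R = B(k−1)f/C = -k*(k + 3)*(k + 5)/(2*(k - 3)), so s_k = R(k)·t_k = k*(-k - 5)/((k + 1)*(k + 2)).
Δs = 2*(k - 3)/(k**3 + 6*k**2 + 11*k + 6), as required.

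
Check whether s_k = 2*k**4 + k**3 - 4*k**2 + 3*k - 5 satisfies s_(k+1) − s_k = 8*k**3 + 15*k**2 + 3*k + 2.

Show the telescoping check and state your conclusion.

Valid — Δs_k = t_k.

s_(k+1) = 2*k**4 + 9*k**3 + 11*k**2 + 6*k - 3
s_(k+1) − s_k = 8*k**3 + 15*k**2 + 3*k + 2
(s_(k+1) − s_k) − t_k = 0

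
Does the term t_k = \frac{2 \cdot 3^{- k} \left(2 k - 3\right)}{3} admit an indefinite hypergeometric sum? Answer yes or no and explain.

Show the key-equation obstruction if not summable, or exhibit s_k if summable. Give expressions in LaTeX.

Yes. s_k = 2 \cdot 3^{- k} \left(1 - k\right).

t_(k+1)/t_k = (2*k - 1)/(3*(2*k - 3)).
Normal form (A,B,C) = (1/3, 1, k - 3/2).
f must satisfy (1/3)·f(k+1) − (1)·f(k) = k - 3/2.
Bound: deg f ≤ 1.
A polynomial solution: f(k) = -3*(k - 1)/2.
Certificate R = B(k−1)f/C = -3*(k - 1)/(2*k - 3) gives s_k = 2*(1 - k)/3**k.
s_(k+1) − s_k = 2*(2*k - 3)/(3*3**k) = t_k.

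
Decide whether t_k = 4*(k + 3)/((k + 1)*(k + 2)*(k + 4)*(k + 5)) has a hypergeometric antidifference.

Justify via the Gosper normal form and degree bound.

Compute t_(k+1)/t_k: get (k + 1)*(k + 4)**2/((k + 3)**2*(k + 6)).
Normal form (A,B,C) = (k + 1, k + 6, k**2 + 6*k + 9).
Need (k + 1)·f(k+1) − (k + 5)·f(k) = k**2 + 6*k + 9.
d = 4 from the (1,1,2) case.
Match coefficients ⇒ f(k) = k*(k + 2)*(k + 3)*(k + 5)/8.
R(k) = B(k−1)·f(k)/C(k) = k*(k + 2)*(k + 5)**2/(8*(k + 3)); s_k = R·t_k = k*(k + 5)/(2*(k**2 + 5*k + 4)).
Δs = 4*(k + 3)/(k**4 + 12*k**3 + 49*k**2 + 78*k + 40), as required.

Yes. s_k = k*(k + 5)/(2*(k**2 + 5*k + 4)).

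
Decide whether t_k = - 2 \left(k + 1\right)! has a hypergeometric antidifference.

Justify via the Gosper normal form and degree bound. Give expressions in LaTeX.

Ratio r(k) = k + 2.
A = k + 2, B = 1, C = 1.
Solve (k + 2)·f(k+1) − (1)·f(k) = 1.
Degrees (1,0,0) ⇒ d ≤ -1.
Negative degree bound (-1): no f exists, t_k not Gosper-summable.

No — key equation has no polynomial f.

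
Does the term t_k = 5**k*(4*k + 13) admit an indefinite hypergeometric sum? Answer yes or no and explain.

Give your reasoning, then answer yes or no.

Yes. s_k = 5**k*(k + 2).

Compute t_(k+1)/t_k: get 5*(4*k + 17)/(4*k + 13).
Normal form (A,B,C) = (5, 1, k + 13/4).
Set up (5)·f(k+1) − (1)·f(k) − (k + 13/4) = 0.
Bound: deg f ≤ 1.
Solve for f: f(k) = (k + 2)/4 (degree 1 ≤ 1).
Certificate R = B(k−1)f/C = (k + 2)/(4*k + 13) gives s_k = 5**k*(k + 2).
Verify: 5**k*(4*k + 13) matches t_k.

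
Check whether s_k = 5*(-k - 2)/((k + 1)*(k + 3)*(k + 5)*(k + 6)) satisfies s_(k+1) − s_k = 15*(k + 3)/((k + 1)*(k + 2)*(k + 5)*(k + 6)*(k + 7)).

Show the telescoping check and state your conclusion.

Invalid: residual 5*(-4*k**2 - 27*k - 41)/(k**7 + 28*k**6 + 322*k**5 + 1960*k**4 + 6769*k**3 + 13132*k**2 + 13068*k + 5040) ≠ 0.

s_(k+1) = 5*(-k - 3)/((k + 2)*(k + 4)*(k + 6)*(k + 7))
s_(k+1) − s_k = 5*(3*k**3 + 26*k**2 + 72*k + 67)/(k**7 + 28*k**6 + 322*k**5 + 1960*k**4 + 6769*k**3 + 13132*k**2 + 13068*k + 5040)
(s_(k+1) − s_k) − t_k = 5*(-4*k**2 - 27*k - 41)/(k**7 + 28*k**6 + 322*k**5 + 1960*k**4 + 6769*k**3 + 13132*k**2 + 13068*k + 5040)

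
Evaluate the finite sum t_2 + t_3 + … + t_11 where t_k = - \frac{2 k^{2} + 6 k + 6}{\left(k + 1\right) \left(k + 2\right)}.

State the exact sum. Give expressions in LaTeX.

Step 1: r(k) = (k + 1)*(3*k + (k + 1)**2 + 6)/((k + 3)*(k**2 + 3*k + 3)).
Gosper form: A/B · C(k+1)/C(k) with A=k + 1, B=k + 3, C=k**2 + 3*k + 3.
Set up (k + 1)·f(k+1) − (k + 2)·f(k) − (k**2 + 3*k + 3) = 0.
deg f ≤ 2 (via 1,1,2).
A polynomial solution: f(k) = k*(k + 2).
Then R = B(k−1)f/C = k*(k + 2)**2/(k**2 + 3*k + 3), so s_k = R(k)·t_k = -2*k*(k + 2)/(k + 1).
Verify: 2*(-k**2 - 3*k - 3)/(k**2 + 3*k + 2) matches t_k.
Evaluate s at k=12 and k=2: -336/13 and -16/3; difference -800/39.

Σ = -800/39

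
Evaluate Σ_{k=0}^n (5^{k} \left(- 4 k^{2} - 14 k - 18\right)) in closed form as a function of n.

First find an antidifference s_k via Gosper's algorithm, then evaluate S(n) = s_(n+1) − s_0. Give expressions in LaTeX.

S(n) = - 5 \cdot 5^{n} n^{2} - 15 \cdot 5^{n} n - 20 \cdot 5^{n} + 2

t_(k+1)/t_k = 5*(2*k**2 + 11*k + 18)/(2*k**2 + 7*k + 9).
So A=5 and B=1, with C=k**2 + 7*k/2 + 9/2.
Solve (5)·f(k+1) − (1)·f(k) = k**2 + 7*k/2 + 9/2.
deg f ≤ 2 (via 0,0,2).
Match coefficients ⇒ f(k) = (k**2 + k + 2)/4.
So s_k = (B(k−1)f/C)·t_k = ((k**2 + k + 2)/(2*(2*k**2 + 7*k + 9)))·t_k = 5**k*(-k**2 - k - 2).
Check: Δs_k = 5**k*(-4*k**2 - 14*k - 18). ✓
Evaluate: s_(n+1) = 5**(n + 1)*(-n**2 - 3*n - 4); subtract s_(0) = -2 ⇒ S(n) = -5*5**n*n**2 - 15*5**n*n - 20*5**n + 2.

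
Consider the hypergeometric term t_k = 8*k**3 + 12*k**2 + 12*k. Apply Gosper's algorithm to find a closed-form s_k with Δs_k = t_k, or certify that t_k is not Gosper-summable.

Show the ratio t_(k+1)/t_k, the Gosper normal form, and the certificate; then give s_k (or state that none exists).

s_k = 2*k*(k**3 + k - 2)

The ratio is (2*k**3 + 9*k**2 + 15*k + 8)/(k*(2*k**2 + 3*k + 3)).
A = 1, B = 1, C = k**3 + 3*k**2/2 + 3*k/2.
Key eq: (1)·f(k+1) = (1)·f(k) + (k**3 + 3*k**2/2 + 3*k/2).
d = 4 from the (0,0,3) case.
Solving with deg f ≤ 4: f(k) = k*(k - 1)*(k**2 + k + 2)/4.
Certificate R = B(k−1)f/C = (k - 1)*(k**2 + k + 2)/(2*(2*k**2 + 3*k + 3)) gives s_k = 2*k*(k**3 + k - 2).
Verify: 4*k*(2*k**2 + 3*k + 3) matches t_k.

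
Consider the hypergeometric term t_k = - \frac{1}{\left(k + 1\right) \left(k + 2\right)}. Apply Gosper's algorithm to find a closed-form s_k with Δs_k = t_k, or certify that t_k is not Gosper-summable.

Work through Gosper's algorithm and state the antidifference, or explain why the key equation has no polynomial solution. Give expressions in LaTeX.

s_k = - \frac{k}{k + 1}

Step 1: r(k) = (k + 1)/(k + 3).
A = k + 1, B = k + 3, C = 1.
f must satisfy (k + 1)·f(k+1) − (k + 2)·f(k) = 1.
From deg A=1, deg B=1, deg C=0: d=1.
Coefficient equations give f(k) = k.
Certificate R = B(k−1)f/C = k*(k + 2) gives s_k = -k/(k + 1).
Check: Δs_k = -1/(k**2 + 3*k + 2). ✓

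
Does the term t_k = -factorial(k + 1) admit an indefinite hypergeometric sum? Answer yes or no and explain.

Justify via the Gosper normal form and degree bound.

No — key equation has no polynomial f.

r(k) = k + 2 after simplifying.
Factor: A=k + 2; B=1; C=1.
Key eq: (k + 2)·f(k+1) = (1)·f(k) + (1).
Bound: deg f ≤ -1.
deg f ≤ -1 is impossible — no certificate.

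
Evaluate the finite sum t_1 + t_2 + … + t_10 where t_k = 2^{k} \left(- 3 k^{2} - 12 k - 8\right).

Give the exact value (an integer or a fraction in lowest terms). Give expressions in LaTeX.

Σ = -747510

The ratio is 2*(3*k**2 + 18*k + 23)/(3*k**2 + 12*k + 8).
Take A(k)=2, B(k)=1, C(k)=k**2 + 4*k + 8/3.
f must satisfy (2)·f(k+1) − (1)·f(k) = k**2 + 4*k + 8/3.
Bound: deg f ≤ 2.
A polynomial solution: f(k) = (3*k**2 + 2)/3.
Certificate R = B(k−1)f/C = (3*k**2 + 2)/(3*k**2 + 12*k + 8) gives s_k = 2**k*(-3*k**2 - 2).
Check: Δs_k = 2**k*(-3*k**2 - 12*k - 8). ✓
Sum = s_(11) − s_(1); s_(11) = -747520, s_(1) = -10 ⇒ -747510.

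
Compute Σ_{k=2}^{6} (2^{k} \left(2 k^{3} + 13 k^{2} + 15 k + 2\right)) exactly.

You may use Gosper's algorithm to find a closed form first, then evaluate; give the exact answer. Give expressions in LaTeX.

Σ = 92864

Step 1: r(k) = 2*(2*k**3 + 19*k**2 + 47*k + 32)/(2*k**3 + 13*k**2 + 15*k + 2).
So A=2 and B=1, with C=k**3 + 13*k**2/2 + 15*k/2 + 1.
f must satisfy (2)·f(k+1) − (1)·f(k) = k**3 + 13*k**2/2 + 15*k/2 + 1.
From deg A=0, deg B=0, deg C=3: d=3.
Match coefficients ⇒ f(k) = (k - 1)*(2*k**2 + 3*k + 2)/2.
Get s_k = R·t_k = 2**k*(2*k**3 + k**2 - k - 2) with R(k) = B(k−1)f(k)/C(k) = (k - 1)*(2*k**2 + 3*k + 2)/(2*k**3 + 13*k**2 + 15*k + 2).
Δs = 2**k*(2*k**3 + 13*k**2 + 15*k + 2), as required.
Telescoping: Σ = s_(7) − s_(2) = 92928 − (64) = 92864.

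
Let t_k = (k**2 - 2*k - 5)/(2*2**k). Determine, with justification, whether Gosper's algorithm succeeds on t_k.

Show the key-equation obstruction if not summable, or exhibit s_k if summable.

The ratio is (k**2 - 6)/(2*(k**2 - 2*k - 5)).
Normal form (A,B,C) = (1/2, 1, k**2 - 2*k - 5).
Need (1/2)·f(k+1) − (1)·f(k) = k**2 - 2*k - 5.
Degrees (0,0,2) ⇒ d ≤ 2.
Match coefficients ⇒ f(k) = -2*(k - 2)*(k + 2).
Certificate R = B(k−1)f/C = -2*(k - 2)*(k + 2)/(k**2 - 2*k - 5) gives s_k = (4 - k**2)/2**k.
s_(k+1) − s_k = (k**2 - 2*k - 5)/(2*2**k) = t_k.

Yes. s_k = (4 - k**2)/2**k.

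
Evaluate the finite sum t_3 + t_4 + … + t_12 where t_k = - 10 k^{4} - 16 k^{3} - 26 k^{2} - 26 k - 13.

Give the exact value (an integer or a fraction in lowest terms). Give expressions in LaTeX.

t_(k+1)/t_k = (10*k**4 + 56*k**3 + 134*k**2 + 166*k + 91)/(10*k**4 + 16*k**3 + 26*k**2 + 26*k + 13).
Normal form (A,B,C) = (1, 1, k**4 + 8*k**3/5 + 13*k**2/5 + 13*k/5 + 13/10).
Key eq: (1)·f(k+1) = (1)·f(k) + (k**4 + 8*k**3/5 + 13*k**2/5 + 13*k/5 + 13/10).
From deg A=0, deg B=0, deg C=4: d=5.
Coefficient equations give f(k) = k*(2*k**4 - k**3 + 4*k**2 + 4*k + 4)/10.
Get s_k = R·t_k = k*(-2*k**4 + k**3 - 4*k**2 - 4*k - 4) with R(k) = B(k−1)f(k)/C(k) = k*(2*k**4 - k**3 + 4*k**2 + 4*k + 4)/(10*k**4 + 16*k**3 + 26*k**2 + 26*k + 13).
Δs = -10*k**4 - 16*k**3 - 26*k**2 - 26*k - 13, as required.
Sum = s_(13) − s_(3); s_(13) = -723541, s_(3) = -561 ⇒ -722980.

Σ = -722980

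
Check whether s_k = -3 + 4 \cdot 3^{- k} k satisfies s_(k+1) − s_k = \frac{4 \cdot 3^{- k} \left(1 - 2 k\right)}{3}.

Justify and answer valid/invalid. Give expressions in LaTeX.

Valid — Δs_k = t_k.

s_(k+1) = -3 + 4*(k + 1)/(3*3**k)
s_(k+1) − s_k = 4*(1 - 2*k)/(3*3**k)
(s_(k+1) − s_k) − t_k = 0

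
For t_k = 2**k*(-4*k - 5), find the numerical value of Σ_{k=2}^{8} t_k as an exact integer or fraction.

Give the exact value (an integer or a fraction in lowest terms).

Σ = -16876

t_(k+1)/t_k = 2*(4*k + 9)/(4*k + 5).
Take A(k)=2, B(k)=1, C(k)=k + 5/4.
Solve (2)·f(k+1) − (1)·f(k) = k + 5/4.
From deg A=0, deg B=0, deg C=1: d=1.
Solving with deg f ≤ 1: f(k) = (4*k - 3)/4.
Certificate R = B(k−1)f/C = (4*k - 3)/(4*k + 5) gives s_k = 2**k*(3 - 4*k).
s_(k+1) − s_k = 2**k*(-4*k - 5) = t_k.
Sum = s_(9) − s_(2); s_(9) = -16896, s_(2) = -20 ⇒ -16876.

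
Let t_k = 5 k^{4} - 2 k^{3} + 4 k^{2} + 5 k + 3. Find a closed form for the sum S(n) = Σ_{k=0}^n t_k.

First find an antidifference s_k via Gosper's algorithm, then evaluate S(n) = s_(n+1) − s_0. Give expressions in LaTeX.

t_(k+1)/t_k = (5*k**4 + 18*k**3 + 28*k**2 + 27*k + 15)/(5*k**4 - 2*k**3 + 4*k**2 + 5*k + 3).
A = 1, B = 1, C = k**4 - 2*k**3/5 + 4*k**2/5 + k + 3/5.
Need (1)·f(k+1) − (1)·f(k) = k**4 - 2*k**3/5 + 4*k**2/5 + k + 3/5.
deg f ≤ 5 (via 0,0,4).
Coefficient equations give f(k) = k*(k**4 - 3*k**3 + 4*k**2 + 1)/5.
So s_k = (B(k−1)f/C)·t_k = (k*(k**4 - 3*k**3 + 4*k**2 + 1)/(5*k**4 - 2*k**3 + 4*k**2 + 5*k + 3))·t_k = k**5 - 3*k**4 + 4*k**3 + k.
Verify: 5*k**4 - 2*k**3 + 4*k**2 + 5*k + 3 matches t_k.
Evaluate: s_(n+1) = n**5 + 2*n**4 + 2*n**3 + 4*n**2 + 6*n + 3; subtract s_(0) = 0 ⇒ S(n) = n**5 + 2*n**4 + 2*n**3 + 4*n**2 + 6*n + 3.

S(n) = n^{5} + 2 n^{4} + 2 n^{3} + 4 n^{2} + 6 n + 3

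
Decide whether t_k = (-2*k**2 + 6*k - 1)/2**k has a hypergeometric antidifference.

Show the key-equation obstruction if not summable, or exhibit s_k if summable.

The ratio is (k**2 - k - 3/2)/(2*k**2 - 6*k + 1).
Take A(k)=1/2, B(k)=1, C(k)=k**2 - 3*k + 1/2.
Set up (1/2)·f(k+1) − (1)·f(k) − (k**2 - 3*k + 1/2) = 0.
Degrees (0,0,2) ⇒ d ≤ 2.
Solving with deg f ≤ 2: f(k) = -2*k**2 + 2*k - 1.
R(k) = B(k−1)·f(k)/C(k) = -2*(2*k**2 - 2*k + 1)/(2*k**2 - 6*k + 1); s_k = R·t_k = 2*(2*k**2 - 2*k + 1)/2**k.
s_(k+1) − s_k = (-2*k**2 + 6*k - 1)/2**k = t_k.

Yes. s_k = 2*(2*k**2 - 2*k + 1)/2**k.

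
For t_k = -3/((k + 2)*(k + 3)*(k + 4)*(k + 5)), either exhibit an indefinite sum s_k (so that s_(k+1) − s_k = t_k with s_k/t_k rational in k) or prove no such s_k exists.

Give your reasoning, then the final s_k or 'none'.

t_(k+1)/t_k = (k + 2)/(k + 6).
Gosper form: A/B · C(k+1)/C(k) with A=k + 2, B=k + 6, C=1.
f must satisfy (k + 2)·f(k+1) − (k + 5)·f(k) = 1.
Bound: deg f ≤ 3.
Coefficient equations give f(k) = k*(k**2 + 9*k + 26)/72.
So s_k = (B(k−1)f/C)·t_k = (k*(k + 5)*(k**2 + 9*k + 26)/72)·t_k = k*(-k**2 - 9*k - 26)/(24*(k + 2)*(k + 3)*(k + 4)).
Verify: -3/(k**4 + 14*k**3 + 71*k**2 + 154*k + 120) matches t_k.

s_k = k*(-k**2 - 9*k - 26)/(24*(k + 2)*(k + 3)*(k + 4))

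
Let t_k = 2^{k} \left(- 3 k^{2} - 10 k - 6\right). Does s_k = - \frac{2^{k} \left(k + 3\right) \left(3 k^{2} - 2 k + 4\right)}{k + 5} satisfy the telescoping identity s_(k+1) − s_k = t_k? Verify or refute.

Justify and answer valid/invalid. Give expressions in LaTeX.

Invalid: residual \frac{2^{k + 1} \left(3 k^{3} + 22 k^{2} + 58 k + 26\right)}{k^{2} + 11 k + 30} ≠ 0.

s_(k+1) = -2**(k + 1)*(k + 4)*(-2*k + 3*(k + 1)**2 + 2)/(k + 6)
s_(k+1) − s_k = 2**k*(-3*k**4 - 37*k**3 - 162*k**2 - 250*k - 128)/(k**2 + 11*k + 30)
(s_(k+1) − s_k) − t_k = 2**(k + 1)*(3*k**3 + 22*k**2 + 58*k + 26)/(k**2 + 11*k + 30)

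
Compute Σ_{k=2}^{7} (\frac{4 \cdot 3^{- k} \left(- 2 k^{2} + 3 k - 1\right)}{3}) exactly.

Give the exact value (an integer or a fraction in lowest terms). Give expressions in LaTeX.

Compute t_(k+1)/t_k: get k*(2*k + 1)/(3*(2*k**2 - 3*k + 1)).
Gosper form: A/B · C(k+1)/C(k) with A=1/3, B=1, C=k**2 - 3*k/2 + 1/2.
Set up (1/3)·f(k+1) − (1)·f(k) − (k**2 - 3*k/2 + 1/2) = 0.
Degrees (0,0,2) ⇒ d ≤ 2.
Solve for f: f(k) = -3*(4*k**2 - 2*k + 3)/8 (degree 2 ≤ 2).
Certificate R = B(k−1)f/C = -3*(4*k**2 - 2*k + 3)/(4*(k - 1)*(2*k - 1)) gives s_k = (4*k**2 - 2*k + 3)/3**k.
Check: Δs_k = 4*(-2*k**2 + 3*k - 1)/(3*3**k). ✓
Σ_(k=2)^(7) t_k = s_(8) − s_(2) = 1/27 − (5/3) = -44/27.

Σ = -44/27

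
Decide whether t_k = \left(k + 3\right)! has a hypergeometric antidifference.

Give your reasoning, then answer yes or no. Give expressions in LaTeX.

The ratio is k + 4.
So A=k + 4 and B=1, with C=1.
f must satisfy (k + 4)·f(k+1) − (1)·f(k) = 1.
Bound: deg f ≤ -1.
Negative degree bound (-1): no f exists, t_k not Gosper-summable.

No — t_k has no hypergeometric antidifference.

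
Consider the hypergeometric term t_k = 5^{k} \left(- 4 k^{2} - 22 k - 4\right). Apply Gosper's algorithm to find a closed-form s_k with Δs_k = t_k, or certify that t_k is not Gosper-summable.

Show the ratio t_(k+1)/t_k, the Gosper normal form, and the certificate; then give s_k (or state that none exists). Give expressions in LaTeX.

s_k = 5^{k} \left(- k^{2} - 3 k + 4\right)

Compute t_(k+1)/t_k: get 5*(2*k**2 + 15*k + 15)/(2*k**2 + 11*k + 2).
A = 5, B = 1, C = k**2 + 11*k/2 + 1.
Key eq: (5)·f(k+1) = (1)·f(k) + (k**2 + 11*k/2 + 1).
Bound: deg f ≤ 2.
Solving with deg f ≤ 2: f(k) = (k - 1)*(k + 4)/4.
So s_k = (B(k−1)f/C)·t_k = ((k - 1)*(k + 4)/(2*(2*k**2 + 11*k + 2)))·t_k = 5**k*(-k**2 - 3*k + 4).
Verify: 5**k*(-4*k**2 - 22*k - 4) matches t_k.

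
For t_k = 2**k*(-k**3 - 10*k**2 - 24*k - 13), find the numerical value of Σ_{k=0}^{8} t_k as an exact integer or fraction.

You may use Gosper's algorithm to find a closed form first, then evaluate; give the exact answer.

Σ = -547841

Compute t_(k+1)/t_k: get 2*(k**3 + 13*k**2 + 47*k + 48)/(k**3 + 10*k**2 + 24*k + 13).
So A=2 and B=1, with C=k**3 + 10*k**2 + 24*k + 13.
Need (2)·f(k+1) − (1)·f(k) = k**3 + 10*k**2 + 24*k + 13.
From deg A=0, deg B=0, deg C=3: d=3.
Solve for f: f(k) = (k + 1)*(k**2 + 3*k - 1) (degree 3 ≤ 3).
R(k) = B(k−1)·f(k)/C(k) = (k + 1)*(k**2 + 3*k - 1)/(k**3 + 10*k**2 + 24*k + 13); s_k = R·t_k = 2**k*(-k**3 - 4*k**2 - 2*k + 1).
Verify: 2**k*(-k**3 - 10*k**2 - 24*k - 13) matches t_k.
Evaluate s at k=9 and k=0: -547840 and 1; difference -547841.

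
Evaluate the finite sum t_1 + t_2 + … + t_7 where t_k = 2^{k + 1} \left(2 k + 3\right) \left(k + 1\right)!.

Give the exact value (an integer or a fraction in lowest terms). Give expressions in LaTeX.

Σ = 185794552

Step 1: r(k) = 2*(k + 2)*(2*k + 5)/(2*k + 3).
Gosper form: A/B · C(k+1)/C(k) with A=2*k + 4, B=1, C=k + 3/2.
Solve (2*k + 4)·f(k+1) − (1)·f(k) = k + 3/2.
Degrees (1,0,1) ⇒ d ≤ 0.
A polynomial solution: f(k) = 1/2.
Get s_k = R·t_k = 2**(k + 1)*factorial(k + 1) with R(k) = B(k−1)f(k)/C(k) = 1/(2*k + 3).
Check: Δs_k = 2**(k + 1)*(2*k + 3)*factorial(k + 1). ✓
Sum = s_(8) − s_(1); s_(8) = 185794560, s_(1) = 8 ⇒ 185794552.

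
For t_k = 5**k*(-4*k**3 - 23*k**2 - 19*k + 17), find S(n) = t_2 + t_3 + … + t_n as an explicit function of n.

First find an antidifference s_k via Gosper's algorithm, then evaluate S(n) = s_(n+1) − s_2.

S(n) = -5*5**n*n**3 - 25*5**n*n**2 - 15*5**n*n + 20*5**n + 125

The ratio is 5*(4*k**3 + 35*k**2 + 77*k + 29)/(4*k**3 + 23*k**2 + 19*k - 17).
Gosper form: A/B · C(k+1)/C(k) with A=5, B=1, C=k**3 + 23*k**2/4 + 19*k/4 - 17/4.
Key eq: (5)·f(k+1) = (1)·f(k) + (k**3 + 23*k**2/4 + 19*k/4 - 17/4).
deg f ≤ 3 (via 0,0,3).
Coefficient equations give f(k) = (k + 3)*(k**2 - k - 1)/4.
So s_k = (B(k−1)f/C)·t_k = ((k + 3)*(k**2 - k - 1)/(4*k**3 + 23*k**2 + 19*k - 17))·t_k = 5**k*(-k**3 - 2*k**2 + 4*k + 3).
Δs = 5**k*(-4*k**3 - 23*k**2 - 19*k + 17), as required.
Evaluate: s_(n+1) = 5**(n + 1)*(-n**3 - 5*n**2 - 3*n + 4); subtract s_(2) = -125 ⇒ S(n) = -5*5**n*n**3 - 25*5**n*n**2 - 15*5**n*n + 20*5**n + 125.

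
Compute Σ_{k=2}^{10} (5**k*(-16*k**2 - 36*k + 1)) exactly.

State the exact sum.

Σ = -22900390375

t_(k+1)/t_k = 5*(16*k**2 + 68*k + 51)/(16*k**2 + 36*k - 1).
Normal form (A,B,C) = (5, 1, k**2 + 9*k/4 - 1/16).
Key eq: (5)·f(k+1) = (1)·f(k) + (k**2 + 9*k/4 - 1/16).
From deg A=0, deg B=0, deg C=2: d=2.
Coefficient equations give f(k) = (4*k**2 - k - 4)/16.
Then R = B(k−1)f/C = (4*k**2 - k - 4)/(16*k**2 + 36*k - 1), so s_k = R(k)·t_k = 5**k*(-4*k**2 + k + 4).
s_(k+1) − s_k = 5**k*(-16*k**2 - 36*k + 1) = t_k.
Evaluate s at k=11 and k=2: -22900390625 and -250; difference -22900390375.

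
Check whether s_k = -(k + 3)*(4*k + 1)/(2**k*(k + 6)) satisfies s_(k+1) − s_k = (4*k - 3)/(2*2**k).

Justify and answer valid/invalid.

Invalid: residual 3*(-4*k**2 - 29*k + 16)/(2*2**k*(k**2 + 13*k + 42)) ≠ 0.

s_(k+1) = -(k + 4)*(4*k + 5)/(2*2**k*(k + 7))
s_(k+1) − s_k = (4*k**3 + 37*k**2 + 42*k - 78)/(2*2**k*(k**2 + 13*k + 42))
(s_(k+1) − s_k) − t_k = 3*(-4*k**2 - 29*k + 16)/(2*2**k*(k**2 + 13*k + 42))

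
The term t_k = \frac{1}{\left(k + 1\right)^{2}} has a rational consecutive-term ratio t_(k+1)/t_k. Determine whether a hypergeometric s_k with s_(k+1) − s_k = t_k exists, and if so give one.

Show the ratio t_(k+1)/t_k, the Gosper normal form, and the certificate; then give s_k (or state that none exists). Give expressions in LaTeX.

none (Gosper's algorithm certifies no s_k)

Step 1: r(k) = (k + 1)**2/(k + 2)**2.
Normal form (A,B,C) = (k**2 + 2*k + 1, k**2 + 4*k + 4, 1).
Solve (k**2 + 2*k + 1)·f(k+1) − (k**2 + 2*k + 1)·f(k) = 1.
d = 0 from the (2,2,0) case.
f = c0 ⇒ A·f(k+1) − B(k−1)·f(k) − C = -1. The system {-1 = 0} is inconsistent; no antidifference.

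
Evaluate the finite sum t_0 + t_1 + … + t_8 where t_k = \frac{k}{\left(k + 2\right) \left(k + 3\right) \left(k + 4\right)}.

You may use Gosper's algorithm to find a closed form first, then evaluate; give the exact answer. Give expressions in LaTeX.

Σ = 1/11

Compute t_(k+1)/t_k: get (k + 1)*(k + 2)/(k*(k + 5)).
Take A(k)=k + 2, B(k)=k + 5, C(k)=k.
Key eq: (k + 2)·f(k+1) = (k + 4)·f(k) + (k).
Bound: deg f ≤ 2.
Solving with deg f ≤ 2: f(k) = k*(k - 1)/6.
So s_k = (B(k−1)f/C)·t_k = ((k - 1)*(k + 4)/6)·t_k = k*(k - 1)/(6*(k + 2)*(k + 3)).
Verify: k/(k**3 + 9*k**2 + 26*k + 24) matches t_k.
Σ_(k=0)^(8) t_k = s_(9) − s_(0) = 1/11 − (0) = 1/11.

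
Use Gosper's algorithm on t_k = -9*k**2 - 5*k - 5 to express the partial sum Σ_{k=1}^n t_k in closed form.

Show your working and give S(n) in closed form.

The ratio is (9*k**2 + 23*k + 19)/(9*k**2 + 5*k + 5).
Normal form (A,B,C) = (1, 1, k**2 + 5*k/9 + 5/9).
Key eq: (1)·f(k+1) = (1)·f(k) + (k**2 + 5*k/9 + 5/9).
deg f ≤ 3 (via 0,0,2).
Solve for f: f(k) = k*(3*k**2 - 2*k + 4)/9 (degree 3 ≤ 3).
Certificate R = B(k−1)f/C = k*(3*k**2 - 2*k + 4)/(9*k**2 + 5*k + 5) gives s_k = k*(-3*k**2 + 2*k - 4).
Check: Δs_k = -9*k**2 - 5*k - 5. ✓
Telescope: S(n) = s_(n+1) − s_(1) = -3*n**3 - 7*n**2 - 9*n - 5 − (-5) = n*(-3*n**2 - 7*n - 9).

S(n) = n*(-3*n**2 - 7*n - 9)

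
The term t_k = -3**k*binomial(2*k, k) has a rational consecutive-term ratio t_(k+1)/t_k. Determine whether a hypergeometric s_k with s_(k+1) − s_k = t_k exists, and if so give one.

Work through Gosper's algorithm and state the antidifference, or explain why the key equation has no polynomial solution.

none — t_k is not Gosper-summable

The ratio is 6*(2*k + 1)/(k + 1).
Gosper form: A/B · C(k+1)/C(k) with A=12*k + 6, B=k + 1, C=1.
Solve (12*k + 6)·f(k+1) − (k)·f(k) = 1.
Bound: deg f ≤ -1.
deg f ≤ -1 is impossible — no certificate.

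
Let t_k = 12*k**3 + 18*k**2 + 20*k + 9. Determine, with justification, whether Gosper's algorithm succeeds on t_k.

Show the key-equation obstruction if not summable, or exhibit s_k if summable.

Yes. s_k = k*(3*k**3 + 4*k + 2).

Compute t_(k+1)/t_k: get (12*k**3 + 54*k**2 + 92*k + 59)/(12*k**3 + 18*k**2 + 20*k + 9).
Gosper form: A/B · C(k+1)/C(k) with A=1, B=1, C=k**3 + 3*k**2/2 + 5*k/3 + 3/4.
Solve (1)·f(k+1) − (1)·f(k) = k**3 + 3*k**2/2 + 5*k/3 + 3/4.
Bound: deg f ≤ 4.
Coefficient equations give f(k) = k*(3*k**3 + 4*k + 2)/12.
So s_k = (B(k−1)f/C)·t_k = (k*(3*k**3 + 4*k + 2)/(12*k**3 + 18*k**2 + 20*k + 9))·t_k = k*(3*k**3 + 4*k + 2).
Verify: 12*k**3 + 18*k**2 + 20*k + 9 matches t_k.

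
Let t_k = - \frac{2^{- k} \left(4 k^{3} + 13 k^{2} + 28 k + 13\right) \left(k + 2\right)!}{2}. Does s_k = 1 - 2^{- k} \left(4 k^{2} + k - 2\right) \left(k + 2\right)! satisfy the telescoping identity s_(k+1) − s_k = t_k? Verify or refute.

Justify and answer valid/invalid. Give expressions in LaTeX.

s_(k+1) = -2**(-k - 1)*(k + 4*(k + 1)**2 - 1)*factorial(k + 3) + 1
s_(k+1) − s_k = -(4*k**3 + 13*k**2 + 28*k + 13)*factorial(k + 2)/(2*2**k)
(s_(k+1) − s_k) − t_k = 0

Valid: the claim telescopes to t_k.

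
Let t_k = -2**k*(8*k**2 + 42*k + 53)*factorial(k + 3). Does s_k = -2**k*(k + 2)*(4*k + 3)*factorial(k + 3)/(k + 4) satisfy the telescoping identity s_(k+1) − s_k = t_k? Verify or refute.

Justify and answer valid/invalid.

Invalid: residual 2**(k + 1)*(8*k**3 + 74*k**2 + 217*k + 209)*factorial(k + 3)/((k + 4)*(k + 5)) ≠ 0.

s_(k+1) = -2**(k + 1)*(k + 3)*(4*k + 7)*factorial(k + 4)/(k + 5)
s_(k+1) − s_k = -2**k*(8*k**4 + 98*k**3 + 443*k**2 + 883*k + 642)*factorial(k + 3)/((k + 4)*(k + 5))
(s_(k+1) − s_k) − t_k = 2**(k + 1)*(8*k**3 + 74*k**2 + 217*k + 209)*factorial(k + 3)/((k + 4)*(k + 5))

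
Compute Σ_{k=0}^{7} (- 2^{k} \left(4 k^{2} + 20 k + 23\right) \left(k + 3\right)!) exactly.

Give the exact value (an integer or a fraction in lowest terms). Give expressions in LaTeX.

Σ = -173717913594

The ratio is 2*(4*k**3 + 44*k**2 + 159*k + 188)/(4*k**2 + 20*k + 23).
Gosper form: A/B · C(k+1)/C(k) with A=2*k + 8, B=1, C=k**2 + 5*k + 23/4.
Solve (2*k + 8)·f(k+1) − (1)·f(k) = k**2 + 5*k + 23/4.
d = 1 from the (1,0,2) case.
Match coefficients ⇒ f(k) = (2*k + 1)/4.
Get s_k = R·t_k = -2**k*(2*k + 1)*factorial(k + 3) with R(k) = B(k−1)f(k)/C(k) = (2*k + 1)/(4*k**2 + 20*k + 23).
Verify: -2**k*(4*k**2 + 20*k + 23)*factorial(k + 3) matches t_k.
Σ_(k=0)^(7) t_k = s_(8) − s_(0) = -173717913600 − (-6) = -173717913594.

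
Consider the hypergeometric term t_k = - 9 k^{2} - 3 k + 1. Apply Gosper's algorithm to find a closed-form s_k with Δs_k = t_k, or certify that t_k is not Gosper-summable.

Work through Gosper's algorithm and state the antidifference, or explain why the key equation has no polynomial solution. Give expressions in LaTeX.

r(k) = (9*k**2 + 21*k + 11)/(9*k**2 + 3*k - 1) after simplifying.
So A=1 and B=1, with C=k**2 + k/3 - 1/9.
Need (1)·f(k+1) − (1)·f(k) = k**2 + k/3 - 1/9.
Bound: deg f ≤ 3.
Solving with deg f ≤ 3: f(k) = k*(3*k**2 - 3*k - 1)/9.
Get s_k = R·t_k = k*(-3*k**2 + 3*k + 1) with R(k) = B(k−1)f(k)/C(k) = k*(3*k**2 - 3*k - 1)/(9*k**2 + 3*k - 1).
s_(k+1) − s_k = -9*k**2 - 3*k + 1 = t_k.

s_k = k \left(- 3 k^{2} + 3 k + 1\right)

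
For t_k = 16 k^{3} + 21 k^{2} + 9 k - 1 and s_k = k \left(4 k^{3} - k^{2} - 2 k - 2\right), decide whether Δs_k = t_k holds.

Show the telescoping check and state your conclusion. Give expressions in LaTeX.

s_(k+1) = 4*k**4 + 15*k**3 + 19*k**2 + 7*k - 1
s_(k+1) − s_k = 16*k**3 + 21*k**2 + 9*k - 1
(s_(k+1) − s_k) − t_k = 0

valid (s_(k+1) − s_k reduces to t_k)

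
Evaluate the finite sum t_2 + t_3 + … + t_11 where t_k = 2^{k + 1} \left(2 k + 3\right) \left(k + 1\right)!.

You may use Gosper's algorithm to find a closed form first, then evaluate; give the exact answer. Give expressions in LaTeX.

t_(k+1)/t_k = 2*(k + 2)*(2*k + 5)/(2*k + 3).
Factor: A=2*k + 4; B=1; C=k + 3/2.
Solve (2*k + 4)·f(k+1) − (1)·f(k) = k + 3/2.
deg f ≤ 0 (via 1,0,1).
Solve for f: f(k) = 1/2 (degree 0 ≤ 0).
Certificate R = B(k−1)f/C = 1/(2*k + 3) gives s_k = 2**(k + 1)*factorial(k + 1).
Δs = 2**(k + 1)*(2*k + 3)*factorial(k + 1), as required.
Evaluate s at k=12 and k=2: 51011754393600 and 48; difference 51011754393552.

Σ = 51011754393552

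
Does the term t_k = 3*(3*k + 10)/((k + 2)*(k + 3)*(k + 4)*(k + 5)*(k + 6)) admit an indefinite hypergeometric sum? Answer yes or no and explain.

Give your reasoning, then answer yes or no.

t_(k+1)/t_k = (k + 2)*(3*k + 13)/((k + 7)*(3*k + 10)).
Gosper form: A/B · C(k+1)/C(k) with A=k + 2, B=k + 7, C=k + 10/3.
Solve (k + 2)·f(k+1) − (k + 6)·f(k) = k + 10/3.
Bound: deg f ≤ 4.
Solve for f: f(k) = k*(k + 3)*(k**2 + 11*k + 38)/120 (degree 4 ≤ 4).
Certificate R = B(k−1)f/C = k*(k + 3)*(k + 6)*(k**2 + 11*k + 38)/(40*(3*k + 10)) gives s_k = 3*k*(k**2 + 11*k + 38)/(40*(k**3 + 11*k**2 + 38*k + 40)).
s_(k+1) − s_k = 3*(3*k + 10)/(k**5 + 20*k**4 + 155*k**3 + 580*k**2 + 1044*k + 720) = t_k.

Yes. s_k = 3*k*(k**2 + 11*k + 38)/(40*(k**3 + 11*k**2 + 38*k + 40)).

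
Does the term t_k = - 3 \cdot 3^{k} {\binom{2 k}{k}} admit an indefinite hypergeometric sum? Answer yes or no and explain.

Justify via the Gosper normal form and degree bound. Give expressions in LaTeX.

No; the degree bound rules out any f.

Compute t_(k+1)/t_k: get 6*(2*k + 1)/(k + 1).
So A=12*k + 6 and B=k + 1, with C=1.
Solve (12*k + 6)·f(k+1) − (k)·f(k) = 1.
d = -1 from the (1,1,0) case.
Negative degree bound (-1): no f exists, t_k not Gosper-summable.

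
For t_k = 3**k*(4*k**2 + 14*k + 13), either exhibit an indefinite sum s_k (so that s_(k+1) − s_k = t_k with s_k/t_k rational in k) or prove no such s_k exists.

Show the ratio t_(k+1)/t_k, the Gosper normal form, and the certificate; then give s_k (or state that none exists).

s_k = 3**k*(2*k**2 + k + 2)

Ratio r(k) = 3*(4*k**2 + 22*k + 31)/(4*k**2 + 14*k + 13).
Factor: A=3; B=1; C=k**2 + 7*k/2 + 13/4.
Need (3)·f(k+1) − (1)·f(k) = k**2 + 7*k/2 + 13/4.
d = 2 from the (0,0,2) case.
Solve for f: f(k) = (2*k**2 + k + 2)/4 (degree 2 ≤ 2).
So s_k = (B(k−1)f/C)·t_k = ((2*k**2 + k + 2)/(4*k**2 + 14*k + 13))·t_k = 3**k*(2*k**2 + k + 2).
Δs = 3**k*(4*k**2 + 14*k + 13), as required.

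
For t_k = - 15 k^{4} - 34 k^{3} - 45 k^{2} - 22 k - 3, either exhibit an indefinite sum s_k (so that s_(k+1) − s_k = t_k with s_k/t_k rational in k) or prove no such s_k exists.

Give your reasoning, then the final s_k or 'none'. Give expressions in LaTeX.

s_k = k \left(- 3 k^{4} - k^{3} - 3 k^{2} + 3 k + 1\right)

The ratio is (15*k**4 + 94*k**3 + 237*k**2 + 274*k + 119)/(15*k**4 + 34*k**3 + 45*k**2 + 22*k + 3).
A = 1, B = 1, C = k**4 + 34*k**3/15 + 3*k**2 + 22*k/15 + 1/5.
Key eq: (1)·f(k+1) = (1)·f(k) + (k**4 + 34*k**3/15 + 3*k**2 + 22*k/15 + 1/5).
Bound: deg f ≤ 5.
Solve for f: f(k) = k*(3*k**4 + k**3 + 3*k**2 - 3*k - 1)/15 (degree 5 ≤ 5).
Then R = B(k−1)f/C = k*(3*k**4 + k**3 + 3*k**2 - 3*k - 1)/(15*k**4 + 34*k**3 + 45*k**2 + 22*k + 3), so s_k = R(k)·t_k = k*(-3*k**4 - k**3 - 3*k**2 + 3*k + 1).
Verify: -15*k**4 - 34*k**3 - 45*k**2 - 22*k - 3 matches t_k.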